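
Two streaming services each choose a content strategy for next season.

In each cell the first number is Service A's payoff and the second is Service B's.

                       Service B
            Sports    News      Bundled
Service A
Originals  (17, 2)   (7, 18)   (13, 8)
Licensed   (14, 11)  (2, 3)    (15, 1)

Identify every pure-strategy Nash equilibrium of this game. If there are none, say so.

Service A against Sports: payoffs 17, 14 → best response Originals.
Service A against News: payoffs 7, 2 → best response Originals.
Service A against Bundled: payoffs 13, 15 → best response Licensed.
Service B against Originals: payoffs 2, 18, 8 → best response News.
Service B against Licensed: payoffs 11, 3, 1 → best response Sports.
Mutual best responses: (Originals, News).

(Originals, News)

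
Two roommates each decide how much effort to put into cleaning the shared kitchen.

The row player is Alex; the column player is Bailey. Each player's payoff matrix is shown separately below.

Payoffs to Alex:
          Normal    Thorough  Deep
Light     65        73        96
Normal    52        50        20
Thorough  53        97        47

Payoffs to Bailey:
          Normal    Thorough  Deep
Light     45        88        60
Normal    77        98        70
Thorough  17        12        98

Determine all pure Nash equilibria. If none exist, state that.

This game has no pure Nash equilibrium.

For each player, find the best response to each opponent profile; mutual best responses are the pure NE.
Alex against Normal: payoffs 65, 52, 53 → best response Light.
Alex against Thorough: payoffs 73, 50, 97 → best response Thorough.
Alex against Deep: payoffs 96, 20, 47 → best response Light.
Bailey against Light: payoffs 45, 88, 60 → best response Thorough.
Bailey against Normal: payoffs 77, 98, 70 → best response Thorough.
Bailey against Thorough: payoffs 17, 12, 98 → best response Deep.
No profile is a mutual best response for all players.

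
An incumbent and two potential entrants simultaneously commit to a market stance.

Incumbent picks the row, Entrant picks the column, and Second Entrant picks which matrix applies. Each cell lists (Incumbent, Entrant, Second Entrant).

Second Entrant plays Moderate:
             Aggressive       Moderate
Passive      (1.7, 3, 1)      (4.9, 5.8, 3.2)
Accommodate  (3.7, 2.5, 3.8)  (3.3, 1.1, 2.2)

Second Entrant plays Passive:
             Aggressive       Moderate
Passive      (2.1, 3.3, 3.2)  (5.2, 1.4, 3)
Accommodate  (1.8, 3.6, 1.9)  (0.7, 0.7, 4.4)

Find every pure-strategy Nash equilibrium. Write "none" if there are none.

Incumbent against (Aggressive, Moderate): payoffs 1.7, 3.7 → best response Accommodate.
Incumbent against (Aggressive, Passive): payoffs 2.1, 1.8 → best response Passive.
Incumbent against (Moderate, Moderate): payoffs 4.9, 3.3 → best response Passive.
Incumbent against (Moderate, Passive): payoffs 5.2, 0.7 → best response Passive.
Entrant against (Passive, Moderate): payoffs 3, 5.8 → best response Moderate.
Entrant against (Passive, Passive): payoffs 3.3, 1.4 → best response Aggressive.
Entrant against (Accommodate, Moderate): payoffs 2.5, 1.1 → best response Aggressive.
Entrant against (Accommodate, Passive): payoffs 3.6, 0.7 → best response Aggressive.
Second Entrant against (Passive, Aggressive): payoffs 1, 3.2 → best response Passive.
Second Entrant against (Passive, Moderate): payoffs 3.2, 3 → best response Moderate.
Second Entrant against (Accommodate, Aggressive): payoffs 3.8, 1.9 → best response Moderate.
Second Entrant against (Accommodate, Moderate): payoffs 2.2, 4.4 → best response Passive.
Mutual best responses: (Passive, Aggressive, Passive); (Passive, Moderate, Moderate); (Accommodate, Aggressive, Moderate).

Pure-strategy Nash equilibria: (Passive, Aggressive, Passive) and (Passive, Moderate, Moderate) and (Accommodate, Aggressive, Moderate)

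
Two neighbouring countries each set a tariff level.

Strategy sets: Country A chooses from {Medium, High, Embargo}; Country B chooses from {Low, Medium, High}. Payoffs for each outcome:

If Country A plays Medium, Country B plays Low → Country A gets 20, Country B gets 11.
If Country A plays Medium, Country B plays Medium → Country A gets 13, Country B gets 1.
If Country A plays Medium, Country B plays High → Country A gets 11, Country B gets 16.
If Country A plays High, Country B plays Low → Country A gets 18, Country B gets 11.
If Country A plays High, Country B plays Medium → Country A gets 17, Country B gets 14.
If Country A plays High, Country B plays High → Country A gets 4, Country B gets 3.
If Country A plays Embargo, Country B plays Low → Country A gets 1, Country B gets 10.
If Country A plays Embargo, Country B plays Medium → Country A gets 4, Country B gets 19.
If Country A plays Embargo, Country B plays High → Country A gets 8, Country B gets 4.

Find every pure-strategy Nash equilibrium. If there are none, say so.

Country A against Low: payoffs 20, 18, 1 → best response Medium.
Country A against Medium: payoffs 13, 17, 4 → best response High.
Country A against High: payoffs 11, 4, 8 → best response Medium.
Country B against Medium: payoffs 11, 1, 16 → best response High.
Country B against High: payoffs 11, 14, 3 → best response Medium.
Country B against Embargo: payoffs 10, 19, 4 → best response Medium.
Mutual best responses: (Medium, High); (High, Medium).

The pure Nash equilibria are (Medium, High) and (High, Medium).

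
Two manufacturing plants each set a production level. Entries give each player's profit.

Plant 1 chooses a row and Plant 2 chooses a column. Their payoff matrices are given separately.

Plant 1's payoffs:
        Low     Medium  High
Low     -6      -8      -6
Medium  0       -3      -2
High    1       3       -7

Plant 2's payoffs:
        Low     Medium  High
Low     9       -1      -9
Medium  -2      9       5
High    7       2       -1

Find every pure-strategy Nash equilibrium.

(Low, Low): Plant 1 can switch to Medium (-6 → 0). Not NE.
(Low, Medium): Plant 1 can switch to Medium (-8 → -3). Not NE.
(Low, High): Plant 1 can switch to Medium (-6 → -2). Not NE.
(Medium, Low): Plant 1 can switch to High (0 → 1). Not NE.
(Medium, Medium): Plant 1 can switch to High (-3 → 3). Not NE.
(Medium, High): Plant 2 can switch to Medium (5 → 9). Not NE.
(High, Low): Plant 1 gets 1, best alternative 0; Plant 2 gets 7, best alternative 2. No profitable deviation — NE.
(High, Medium): Plant 2 can switch to Low (2 → 7). Not NE.
(High, High): Plant 1 can switch to Low (-7 → -6). Not NE.

(High, Low)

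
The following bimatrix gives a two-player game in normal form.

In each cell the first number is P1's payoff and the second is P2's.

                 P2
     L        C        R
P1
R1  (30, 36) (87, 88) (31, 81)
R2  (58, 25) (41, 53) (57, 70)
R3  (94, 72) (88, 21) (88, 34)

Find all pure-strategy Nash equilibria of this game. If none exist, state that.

(R1, L): P1 can switch to R2 (30 → 58). Not NE.
(R1, C): P1 can switch to R3 (87 → 88). Not NE.
(R1, R): P1 can switch to R2 (31 → 57). Not NE.
(R2, L): P1 can switch to R3 (58 → 94). Not NE.
(R2, C): P1 can switch to R1 (41 → 87). Not NE.
(R2, R): P1 can switch to R3 (57 → 88). Not NE.
(R3, L): P1 gets 94, best alternative 58; P2 gets 72, best alternative 34. No profitable deviation — NE.
(R3, C): P2 can switch to L (21 → 72). Not NE.
(R3, R): P2 can switch to L (34 → 72). Not NE.

Pure NE: (R3, L)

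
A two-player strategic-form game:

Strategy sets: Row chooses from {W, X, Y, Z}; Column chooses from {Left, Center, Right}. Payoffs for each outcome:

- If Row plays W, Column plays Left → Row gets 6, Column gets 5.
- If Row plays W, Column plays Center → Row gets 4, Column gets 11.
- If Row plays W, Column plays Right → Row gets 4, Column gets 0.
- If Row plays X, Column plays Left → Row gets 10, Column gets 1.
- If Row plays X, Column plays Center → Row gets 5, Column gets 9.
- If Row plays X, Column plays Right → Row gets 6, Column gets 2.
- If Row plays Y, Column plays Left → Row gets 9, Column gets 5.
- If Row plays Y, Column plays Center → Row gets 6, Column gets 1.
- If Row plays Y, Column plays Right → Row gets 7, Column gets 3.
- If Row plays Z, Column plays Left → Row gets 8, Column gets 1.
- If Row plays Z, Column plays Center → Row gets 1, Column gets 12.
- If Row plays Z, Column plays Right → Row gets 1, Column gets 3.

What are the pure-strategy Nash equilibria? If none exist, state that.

There is no pure-strategy Nash equilibrium.

Mark each player's best response to every combination of opponents' strategies; a profile where every player is best-responding is a pure Nash equilibrium.
Row against Left: payoffs 6, 10, 9, 8 → best response X.
Row against Center: payoffs 4, 5, 6, 1 → best response Y.
Row against Right: payoffs 4, 6, 7, 1 → best response Y.
Column against W: payoffs 5, 11, 0 → best response Center.
Column against X: payoffs 1, 9, 2 → best response Center.
Column against Y: payoffs 5, 1, 3 → best response Left.
Column against Z: payoffs 1, 12, 3 → best response Center.
No profile is a mutual best response for all players.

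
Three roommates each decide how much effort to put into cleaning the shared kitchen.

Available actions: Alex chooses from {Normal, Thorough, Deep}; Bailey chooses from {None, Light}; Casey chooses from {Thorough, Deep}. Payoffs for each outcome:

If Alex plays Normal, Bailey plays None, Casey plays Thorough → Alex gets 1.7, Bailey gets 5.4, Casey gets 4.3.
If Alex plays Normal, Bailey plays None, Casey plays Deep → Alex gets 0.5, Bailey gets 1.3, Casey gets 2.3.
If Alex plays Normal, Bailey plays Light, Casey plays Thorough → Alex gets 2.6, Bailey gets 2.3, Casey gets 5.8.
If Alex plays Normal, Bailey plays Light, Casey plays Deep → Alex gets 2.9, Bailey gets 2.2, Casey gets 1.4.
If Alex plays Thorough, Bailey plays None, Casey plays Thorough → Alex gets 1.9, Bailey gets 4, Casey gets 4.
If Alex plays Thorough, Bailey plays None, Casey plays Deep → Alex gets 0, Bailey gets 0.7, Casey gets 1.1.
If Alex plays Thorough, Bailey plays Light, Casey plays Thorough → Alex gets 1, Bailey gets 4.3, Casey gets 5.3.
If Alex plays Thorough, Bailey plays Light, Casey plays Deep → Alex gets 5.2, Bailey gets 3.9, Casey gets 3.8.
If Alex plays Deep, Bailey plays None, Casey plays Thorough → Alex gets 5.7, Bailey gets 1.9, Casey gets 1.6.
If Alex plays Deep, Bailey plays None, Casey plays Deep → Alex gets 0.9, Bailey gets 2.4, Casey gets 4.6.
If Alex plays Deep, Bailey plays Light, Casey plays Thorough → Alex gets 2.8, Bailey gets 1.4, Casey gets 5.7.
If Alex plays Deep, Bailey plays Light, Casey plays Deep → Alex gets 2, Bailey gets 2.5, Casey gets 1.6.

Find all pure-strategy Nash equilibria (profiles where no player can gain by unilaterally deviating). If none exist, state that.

There is no pure-strategy Nash equilibrium.

Alex against (None, Thorough): payoffs 1.7, 1.9, 5.7 → best response Deep.
Alex against (None, Deep): payoffs 0.5, 0, 0.9 → best response Deep.
Alex against (Light, Thorough): payoffs 2.6, 1, 2.8 → best response Deep.
Alex against (Light, Deep): payoffs 2.9, 5.2, 2 → best response Thorough.
Bailey against (Normal, Thorough): payoffs 5.4, 2.3 → best response None.
Bailey against (Normal, Deep): payoffs 1.3, 2.2 → best response Light.
Bailey against (Thorough, Thorough): payoffs 4, 4.3 → best response Light.
Bailey against (Thorough, Deep): payoffs 0.7, 3.9 → best response Light.
Bailey against (Deep, Thorough): payoffs 1.9, 1.4 → best response None.
Bailey against (Deep, Deep): payoffs 2.4, 2.5 → best response Light.
Casey against (Normal, None): payoffs 4.3, 2.3 → best response Thorough.
Casey against (Normal, Light): payoffs 5.8, 1.4 → best response Thorough.
Casey against (Thorough, None): payoffs 4, 1.1 → best response Thorough.
Casey against (Thorough, Light): payoffs 5.3, 3.8 → best response Thorough.
Casey against (Deep, None): payoffs 1.6, 4.6 → best response Deep.
Casey against (Deep, Light): payoffs 5.7, 1.6 → best response Thorough.
No profile is a mutual best response for all players.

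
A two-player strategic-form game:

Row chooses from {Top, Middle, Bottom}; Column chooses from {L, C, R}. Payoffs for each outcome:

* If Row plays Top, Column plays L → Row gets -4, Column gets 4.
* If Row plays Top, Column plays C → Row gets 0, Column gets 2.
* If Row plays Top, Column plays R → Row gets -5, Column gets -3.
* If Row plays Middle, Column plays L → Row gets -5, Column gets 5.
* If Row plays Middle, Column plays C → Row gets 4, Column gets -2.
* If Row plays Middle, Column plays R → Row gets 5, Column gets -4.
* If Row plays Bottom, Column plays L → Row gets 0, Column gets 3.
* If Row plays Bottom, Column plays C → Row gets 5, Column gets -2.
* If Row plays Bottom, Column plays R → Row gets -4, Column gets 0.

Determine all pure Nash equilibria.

(Bottom, L)

Row against L: payoffs -4, -5, 0 → best response Bottom.
Row against C: payoffs 0, 4, 5 → best response Bottom.
Row against R: payoffs -5, 5, -4 → best response Middle.
Column against Top: payoffs 4, 2, -3 → best response L.
Column against Middle: payoffs 5, -2, -4 → best response L.
Column against Bottom: payoffs 3, -2, 0 → best response L.
Mutual best responses: (Bottom, L).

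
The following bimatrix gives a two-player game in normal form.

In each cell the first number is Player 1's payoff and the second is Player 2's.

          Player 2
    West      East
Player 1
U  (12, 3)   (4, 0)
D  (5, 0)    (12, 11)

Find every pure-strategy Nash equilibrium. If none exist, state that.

Pure-strategy Nash equilibria: (U, West); (D, East)

(U, West): Player 1 gets 12, best alternative 5; Player 2 gets 3, best alternative 0. No profitable deviation — NE.
(U, East): Player 1 can switch to D (4 → 12). Not NE.
(D, West): Player 1 can switch to U (5 → 12). Not NE.
(D, East): Player 1 gets 12, best alternative 4; Player 2 gets 11, best alternative 0. No profitable deviation — NE.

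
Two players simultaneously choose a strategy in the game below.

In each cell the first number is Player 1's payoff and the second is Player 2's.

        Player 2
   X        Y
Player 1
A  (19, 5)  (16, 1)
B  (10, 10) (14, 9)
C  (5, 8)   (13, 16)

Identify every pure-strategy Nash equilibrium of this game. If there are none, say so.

(A, X)

Player 1 against X: payoffs 19, 10, 5 → best response A.
Player 1 against Y: payoffs 16, 14, 13 → best response A.
Player 2 against A: payoffs 5, 1 → best response X.
Player 2 against B: payoffs 10, 9 → best response X.
Player 2 against C: payoffs 8, 16 → best response Y.
Mutual best responses: (A, X).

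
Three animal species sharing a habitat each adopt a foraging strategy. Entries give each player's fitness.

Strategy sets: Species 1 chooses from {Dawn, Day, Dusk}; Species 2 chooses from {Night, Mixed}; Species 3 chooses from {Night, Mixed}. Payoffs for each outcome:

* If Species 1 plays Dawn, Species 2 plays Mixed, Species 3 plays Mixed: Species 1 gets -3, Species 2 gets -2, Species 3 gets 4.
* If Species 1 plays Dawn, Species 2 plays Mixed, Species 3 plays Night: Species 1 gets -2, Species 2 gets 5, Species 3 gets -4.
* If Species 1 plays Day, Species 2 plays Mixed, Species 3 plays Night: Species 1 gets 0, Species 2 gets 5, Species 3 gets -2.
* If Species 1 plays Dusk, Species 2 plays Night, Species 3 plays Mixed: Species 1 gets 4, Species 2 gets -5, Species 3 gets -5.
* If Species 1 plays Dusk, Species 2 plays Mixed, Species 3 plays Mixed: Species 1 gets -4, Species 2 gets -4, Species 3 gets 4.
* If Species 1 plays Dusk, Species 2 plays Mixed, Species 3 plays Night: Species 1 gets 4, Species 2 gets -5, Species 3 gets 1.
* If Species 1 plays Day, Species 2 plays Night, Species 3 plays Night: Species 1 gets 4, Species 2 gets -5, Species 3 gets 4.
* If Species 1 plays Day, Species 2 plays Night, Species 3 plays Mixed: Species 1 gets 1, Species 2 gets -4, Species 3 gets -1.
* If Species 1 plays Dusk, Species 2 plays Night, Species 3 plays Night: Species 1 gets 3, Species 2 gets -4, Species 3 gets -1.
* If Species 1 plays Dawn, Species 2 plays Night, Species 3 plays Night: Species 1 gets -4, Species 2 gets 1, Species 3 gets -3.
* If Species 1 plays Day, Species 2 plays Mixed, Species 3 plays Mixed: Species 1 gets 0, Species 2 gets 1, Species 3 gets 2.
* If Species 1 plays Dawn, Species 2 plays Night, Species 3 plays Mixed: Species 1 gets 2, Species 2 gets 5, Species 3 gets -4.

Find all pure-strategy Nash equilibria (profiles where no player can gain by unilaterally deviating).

(Day, Mixed, Mixed)

Species 1 against (Night, Night): payoffs -4, 4, 3 → best response Day.
Species 1 against (Night, Mixed): payoffs 2, 1, 4 → best response Dusk.
Species 1 against (Mixed, Night): payoffs -2, 0, 4 → best response Dusk.
Species 1 against (Mixed, Mixed): payoffs -3, 0, -4 → best response Day.
Species 2 against (Dawn, Night): payoffs 1, 5 → best response Mixed.
Species 2 against (Dawn, Mixed): payoffs 5, -2 → best response Night.
Species 2 against (Day, Night): payoffs -5, 5 → best response Mixed.
Species 2 against (Day, Mixed): payoffs -4, 1 → best response Mixed.
Species 2 against (Dusk, Night): payoffs -4, -5 → best response Night.
Species 2 against (Dusk, Mixed): payoffs -5, -4 → best response Mixed.
Species 3 against (Dawn, Night): payoffs -3, -4 → best response Night.
Species 3 against (Dawn, Mixed): payoffs -4, 4 → best response Mixed.
Species 3 against (Day, Night): payoffs 4, -1 → best response Night.
Species 3 against (Day, Mixed): payoffs -2, 2 → best response Mixed.
Species 3 against (Dusk, Night): payoffs -1, -5 → best response Night.
Species 3 against (Dusk, Mixed): payoffs 1, 4 → best response Mixed.
Mutual best responses: (Day, Mixed, Mixed).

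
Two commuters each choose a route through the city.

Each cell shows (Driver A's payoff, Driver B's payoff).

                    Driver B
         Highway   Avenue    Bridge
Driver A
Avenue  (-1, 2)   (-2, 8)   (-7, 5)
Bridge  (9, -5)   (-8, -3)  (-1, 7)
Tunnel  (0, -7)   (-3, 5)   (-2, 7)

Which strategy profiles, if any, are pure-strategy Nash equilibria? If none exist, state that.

(Avenue, Avenue); (Bridge, Bridge)

(Avenue, Highway): Driver A can switch to Bridge (-1 → 9). Not NE.
(Avenue, Avenue): Driver A gets -2, best alternative -3; Driver B gets 8, best alternative 5. No profitable deviation — NE.
(Avenue, Bridge): Driver A can switch to Bridge (-7 → -1). Not NE.
(Bridge, Highway): Driver B can switch to Avenue (-5 → -3). Not NE.
(Bridge, Avenue): Driver A can switch to Avenue (-8 → -2). Not NE.
(Bridge, Bridge): Driver A gets -1, best alternative -2; Driver B gets 7, best alternative -3. No profitable deviation — NE.
(Tunnel, Highway): Driver A can switch to Bridge (0 → 9). Not NE.
(Tunnel, Avenue): Driver A can switch to Avenue (-3 → -2). Not NE.
(Tunnel, Bridge): Driver A can switch to Bridge (-2 → -1). Not NE.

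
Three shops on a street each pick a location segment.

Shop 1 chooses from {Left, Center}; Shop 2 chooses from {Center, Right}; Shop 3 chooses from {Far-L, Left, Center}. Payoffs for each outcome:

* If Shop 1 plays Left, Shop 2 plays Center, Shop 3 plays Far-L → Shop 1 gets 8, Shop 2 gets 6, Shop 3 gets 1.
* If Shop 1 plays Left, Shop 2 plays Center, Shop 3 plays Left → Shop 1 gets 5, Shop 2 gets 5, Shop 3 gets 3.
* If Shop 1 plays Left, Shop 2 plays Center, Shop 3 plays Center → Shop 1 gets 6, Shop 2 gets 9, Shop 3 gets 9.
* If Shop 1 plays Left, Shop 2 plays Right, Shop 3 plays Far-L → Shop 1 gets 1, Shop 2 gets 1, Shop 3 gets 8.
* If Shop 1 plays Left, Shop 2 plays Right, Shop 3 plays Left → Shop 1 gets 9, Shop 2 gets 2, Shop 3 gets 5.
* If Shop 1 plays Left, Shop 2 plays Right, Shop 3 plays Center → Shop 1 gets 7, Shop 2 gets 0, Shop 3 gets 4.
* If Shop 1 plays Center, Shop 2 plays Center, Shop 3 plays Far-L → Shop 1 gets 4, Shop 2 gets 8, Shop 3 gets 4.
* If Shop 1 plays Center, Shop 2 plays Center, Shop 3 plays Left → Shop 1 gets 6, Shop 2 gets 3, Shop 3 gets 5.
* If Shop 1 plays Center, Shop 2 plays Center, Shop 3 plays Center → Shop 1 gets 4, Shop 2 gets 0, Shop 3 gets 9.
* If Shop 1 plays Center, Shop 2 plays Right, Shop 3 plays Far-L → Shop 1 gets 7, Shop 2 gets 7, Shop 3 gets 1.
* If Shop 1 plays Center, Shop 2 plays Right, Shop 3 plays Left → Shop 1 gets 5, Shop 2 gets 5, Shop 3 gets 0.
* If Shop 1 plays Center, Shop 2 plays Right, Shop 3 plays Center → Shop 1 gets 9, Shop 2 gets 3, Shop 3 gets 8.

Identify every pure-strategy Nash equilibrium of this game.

Check each profile: it is a Nash equilibrium iff no player can strictly gain by switching unilaterally.
(Left, Center, Far-L): Shop 3 can switch to Left (1 → 3). Not NE.
(Left, Center, Left): Shop 1 can switch to Center (5 → 6). Not NE.
(Left, Center, Center): Shop 1 gets 6, best alternative 4; Shop 2 gets 9, best alternative 0; Shop 3 gets 9, best alternative 3. No profitable deviation — NE.
(Left, Right, Far-L): Shop 1 can switch to Center (1 → 7). Not NE.
(Left, Right, Left): Shop 2 can switch to Center (2 → 5). Not NE.
(Left, Right, Center): Shop 1 can switch to Center (7 → 9). Not NE.
(Center, Center, Far-L): Shop 1 can switch to Left (4 → 8). Not NE.
(Center, Center, Left): Shop 2 can switch to Right (3 → 5). Not NE.
(Center, Center, Center): Shop 1 can switch to Left (4 → 6). Not NE.
(Center, Right, Far-L): Shop 2 can switch to Center (7 → 8). Not NE.
(Center, Right, Left): Shop 1 can switch to Left (5 → 9). Not NE.
(Center, Right, Center): Shop 1 gets 9, best alternative 7; Shop 2 gets 3, best alternative 0; Shop 3 gets 8, best alternative 1. No profitable deviation — NE.

(Left, Center, Center) and (Center, Right, Center)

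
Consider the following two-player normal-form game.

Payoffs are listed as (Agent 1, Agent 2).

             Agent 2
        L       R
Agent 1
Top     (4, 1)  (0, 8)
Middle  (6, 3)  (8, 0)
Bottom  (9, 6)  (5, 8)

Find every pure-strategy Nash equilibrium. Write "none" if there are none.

Check each profile: it is a Nash equilibrium iff no player can strictly gain by switching unilaterally.
(Top, L): Agent 1 can switch to Middle (4 → 6). Not NE.
(Top, R): Agent 1 can switch to Middle (0 → 8). Not NE.
(Middle, L): Agent 1 can switch to Bottom (6 → 9). Not NE.
(Middle, R): Agent 2 can switch to L (0 → 3). Not NE.
(Bottom, L): Agent 2 can switch to R (6 → 8). Not NE.
(Bottom, R): Agent 1 can switch to Middle (5 → 8). Not NE.

There is no pure-strategy Nash equilibrium.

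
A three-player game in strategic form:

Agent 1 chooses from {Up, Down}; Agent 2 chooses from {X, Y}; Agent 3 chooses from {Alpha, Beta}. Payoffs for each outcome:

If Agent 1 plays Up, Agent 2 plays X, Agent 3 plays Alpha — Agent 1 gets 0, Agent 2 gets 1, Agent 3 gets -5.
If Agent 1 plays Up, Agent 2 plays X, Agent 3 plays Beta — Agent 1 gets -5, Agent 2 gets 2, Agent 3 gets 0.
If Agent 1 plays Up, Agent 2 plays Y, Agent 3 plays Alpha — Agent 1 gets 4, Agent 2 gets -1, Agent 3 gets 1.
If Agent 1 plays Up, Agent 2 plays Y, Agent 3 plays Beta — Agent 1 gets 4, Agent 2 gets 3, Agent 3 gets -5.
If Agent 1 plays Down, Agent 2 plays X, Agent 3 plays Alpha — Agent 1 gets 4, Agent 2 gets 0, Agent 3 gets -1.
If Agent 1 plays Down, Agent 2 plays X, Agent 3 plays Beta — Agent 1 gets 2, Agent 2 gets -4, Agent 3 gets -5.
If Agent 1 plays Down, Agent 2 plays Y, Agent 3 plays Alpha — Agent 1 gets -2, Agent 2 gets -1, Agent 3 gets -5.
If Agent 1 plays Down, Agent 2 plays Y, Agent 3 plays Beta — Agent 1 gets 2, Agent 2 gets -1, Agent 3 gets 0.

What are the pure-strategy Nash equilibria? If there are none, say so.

The unique pure-strategy Nash equilibrium is (Down, X, Alpha).

(Up, X, Alpha): Agent 1 can switch to Down (0 → 4). Not NE.
(Up, X, Beta): Agent 1 can switch to Down (-5 → 2). Not NE.
(Up, Y, Alpha): Agent 2 can switch to X (-1 → 1). Not NE.
(Up, Y, Beta): Agent 3 can switch to Alpha (-5 → 1). Not NE.
(Down, X, Alpha): Agent 1 gets 4, best alternative 0; Agent 2 gets 0, best alternative -1; Agent 3 gets -1, best alternative -5. No profitable deviation — NE.
(Down, X, Beta): Agent 2 can switch to Y (-4 → -1). Not NE.
(Down, Y, Alpha): Agent 1 can switch to Up (-2 → 4). Not NE.
(The remaining 1 profile has a profitable deviation by the same check.)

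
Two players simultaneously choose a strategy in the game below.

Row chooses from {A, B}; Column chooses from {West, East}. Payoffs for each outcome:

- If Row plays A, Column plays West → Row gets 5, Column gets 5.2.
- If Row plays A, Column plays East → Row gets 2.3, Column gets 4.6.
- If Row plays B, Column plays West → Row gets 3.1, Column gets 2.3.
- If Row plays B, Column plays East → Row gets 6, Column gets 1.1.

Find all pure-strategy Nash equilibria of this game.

The unique pure-strategy Nash equilibrium is (A, West).

(A, West): Row gets 5, best alternative 3.1; Column gets 5.2, best alternative 4.6. No profitable deviation — NE.
(A, East): Row can switch to B (2.3 → 6). Not NE.
(B, West): Row can switch to A (3.1 → 5). Not NE.
(B, East): Column can switch to West (1.1 → 2.3). Not NE.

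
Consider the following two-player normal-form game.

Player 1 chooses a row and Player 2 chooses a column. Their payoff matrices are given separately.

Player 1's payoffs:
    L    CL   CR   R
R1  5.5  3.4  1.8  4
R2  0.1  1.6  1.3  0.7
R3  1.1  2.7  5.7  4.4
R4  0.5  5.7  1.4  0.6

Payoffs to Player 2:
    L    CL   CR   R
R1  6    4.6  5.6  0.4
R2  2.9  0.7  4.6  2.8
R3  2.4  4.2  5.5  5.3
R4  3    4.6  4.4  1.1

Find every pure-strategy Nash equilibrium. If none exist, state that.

(R1, L), (R3, CR), (R4, CL)

Player 1 against L: payoffs 5.5, 0.1, 1.1, 0.5 → best response R1.
Player 1 against CL: payoffs 3.4, 1.6, 2.7, 5.7 → best response R4.
Player 1 against CR: payoffs 1.8, 1.3, 5.7, 1.4 → best response R3.
Player 1 against R: payoffs 4, 0.7, 4.4, 0.6 → best response R3.
Player 2 against R1: payoffs 6, 4.6, 5.6, 0.4 → best response L.
Player 2 against R2: payoffs 2.9, 0.7, 4.6, 2.8 → best response CR.
Player 2 against R3: payoffs 2.4, 4.2, 5.5, 5.3 → best response CR.
Player 2 against R4: payoffs 3, 4.6, 4.4, 1.1 → best response CL.
Mutual best responses: (R1, L); (R3, CR); (R4, CL).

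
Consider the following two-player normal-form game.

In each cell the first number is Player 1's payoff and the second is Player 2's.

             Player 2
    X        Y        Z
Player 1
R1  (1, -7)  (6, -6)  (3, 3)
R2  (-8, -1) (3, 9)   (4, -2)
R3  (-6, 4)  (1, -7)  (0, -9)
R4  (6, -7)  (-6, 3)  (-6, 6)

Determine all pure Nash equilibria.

This game has no pure Nash equilibrium.

Player 1 against X: payoffs 1, -8, -6, 6 → best response R4.
Player 1 against Y: payoffs 6, 3, 1, -6 → best response R1.
Player 1 against Z: payoffs 3, 4, 0, -6 → best response R2.
Player 2 against R1: payoffs -7, -6, 3 → best response Z.
Player 2 against R2: payoffs -1, 9, -2 → best response Y.
Player 2 against R3: payoffs 4, -7, -9 → best response X.
Player 2 against R4: payoffs -7, 3, 6 → best response Z.
No profile is a mutual best response for all players.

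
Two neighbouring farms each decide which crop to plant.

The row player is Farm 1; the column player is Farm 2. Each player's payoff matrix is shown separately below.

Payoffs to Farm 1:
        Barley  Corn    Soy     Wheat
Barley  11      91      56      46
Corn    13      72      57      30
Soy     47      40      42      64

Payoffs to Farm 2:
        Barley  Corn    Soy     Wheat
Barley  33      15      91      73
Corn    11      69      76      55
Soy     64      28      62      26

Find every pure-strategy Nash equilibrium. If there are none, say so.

Farm 1 against Barley: payoffs 11, 13, 47 → best response Soy.
Farm 1 against Corn: payoffs 91, 72, 40 → best response Barley.
Farm 1 against Soy: payoffs 56, 57, 42 → best response Corn.
Farm 1 against Wheat: payoffs 46, 30, 64 → best response Soy.
Farm 2 against Barley: payoffs 33, 15, 91, 73 → best response Soy.
Farm 2 against Corn: payoffs 11, 69, 76, 55 → best response Soy.
Farm 2 against Soy: payoffs 64, 28, 62, 26 → best response Barley.
Mutual best responses: (Corn, Soy); (Soy, Barley).

Pure-strategy Nash equilibria: (Corn, Soy); (Soy, Barley)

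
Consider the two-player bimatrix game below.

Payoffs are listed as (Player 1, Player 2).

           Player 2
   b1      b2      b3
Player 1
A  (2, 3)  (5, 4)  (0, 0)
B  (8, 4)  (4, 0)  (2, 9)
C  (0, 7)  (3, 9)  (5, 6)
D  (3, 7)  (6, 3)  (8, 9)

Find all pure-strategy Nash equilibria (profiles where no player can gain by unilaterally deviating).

Pure NE: (D, b3)

Player 1 against b1: payoffs 2, 8, 0, 3 → best response B.
Player 1 against b2: payoffs 5, 4, 3, 6 → best response D.
Player 1 against b3: payoffs 0, 2, 5, 8 → best response D.
Player 2 against A: payoffs 3, 4, 0 → best response b2.
Player 2 against B: payoffs 4, 0, 9 → best response b3.
Player 2 against C: payoffs 7, 9, 6 → best response b2.
Player 2 against D: payoffs 7, 3, 9 → best response b3.
Mutual best responses: (D, b3).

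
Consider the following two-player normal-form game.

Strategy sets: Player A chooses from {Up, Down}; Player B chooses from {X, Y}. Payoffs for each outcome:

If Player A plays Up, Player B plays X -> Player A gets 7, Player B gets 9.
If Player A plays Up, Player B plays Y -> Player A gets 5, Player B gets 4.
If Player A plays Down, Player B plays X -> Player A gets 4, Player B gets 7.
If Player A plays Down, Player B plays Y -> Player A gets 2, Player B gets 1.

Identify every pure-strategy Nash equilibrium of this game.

The unique pure-strategy Nash equilibrium is (Up, X).

Player A against X: payoffs 7, 4 → best response Up.
Player A against Y: payoffs 5, 2 → best response Up.
Player B against Up: payoffs 9, 4 → best response X.
Player B against Down: payoffs 7, 1 → best response X.
Mutual best responses: (Up, X).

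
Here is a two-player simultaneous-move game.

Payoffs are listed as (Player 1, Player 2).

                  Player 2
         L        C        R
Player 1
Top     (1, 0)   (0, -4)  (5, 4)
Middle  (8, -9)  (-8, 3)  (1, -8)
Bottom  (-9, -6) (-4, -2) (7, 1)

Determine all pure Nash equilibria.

Player 1 against L: payoffs 1, 8, -9 → best response Middle.
Player 1 against C: payoffs 0, -8, -4 → best response Top.
Player 1 against R: payoffs 5, 1, 7 → best response Bottom.
Player 2 against Top: payoffs 0, -4, 4 → best response R.
Player 2 against Middle: payoffs -9, 3, -8 → best response C.
Player 2 against Bottom: payoffs -6, -2, 1 → best response R.
Mutual best responses: (Bottom, R).

(Bottom, R)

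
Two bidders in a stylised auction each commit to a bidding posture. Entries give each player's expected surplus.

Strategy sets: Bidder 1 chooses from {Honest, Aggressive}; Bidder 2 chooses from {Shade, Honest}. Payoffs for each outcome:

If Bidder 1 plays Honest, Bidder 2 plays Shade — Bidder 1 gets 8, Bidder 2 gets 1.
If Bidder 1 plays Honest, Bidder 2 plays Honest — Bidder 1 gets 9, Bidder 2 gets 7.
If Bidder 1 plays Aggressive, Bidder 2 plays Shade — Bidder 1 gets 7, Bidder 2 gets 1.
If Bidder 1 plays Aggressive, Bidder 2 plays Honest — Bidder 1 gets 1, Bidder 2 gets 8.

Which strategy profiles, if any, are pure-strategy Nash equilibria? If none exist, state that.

The unique pure-strategy Nash equilibrium is (Honest, Honest).

Bidder 1 against Shade: payoffs 8, 7 → best response Honest.
Bidder 1 against Honest: payoffs 9, 1 → best response Honest.
Bidder 2 against Honest: payoffs 1, 7 → best response Honest.
Bidder 2 against Aggressive: payoffs 1, 8 → best response Honest.
Mutual best responses: (Honest, Honest).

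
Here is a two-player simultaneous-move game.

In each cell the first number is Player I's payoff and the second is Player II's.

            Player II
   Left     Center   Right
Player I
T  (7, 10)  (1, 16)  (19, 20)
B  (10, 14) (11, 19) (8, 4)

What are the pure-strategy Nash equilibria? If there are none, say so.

Player I against Left: payoffs 7, 10 → best response B.
Player I against Center: payoffs 1, 11 → best response B.
Player I against Right: payoffs 19, 8 → best response T.
Player II against T: payoffs 10, 16, 20 → best response Right.
Player II against B: payoffs 14, 19, 4 → best response Center.
Mutual best responses: (T, Right); (B, Center).

The pure Nash equilibria are (T, Right), (B, Center).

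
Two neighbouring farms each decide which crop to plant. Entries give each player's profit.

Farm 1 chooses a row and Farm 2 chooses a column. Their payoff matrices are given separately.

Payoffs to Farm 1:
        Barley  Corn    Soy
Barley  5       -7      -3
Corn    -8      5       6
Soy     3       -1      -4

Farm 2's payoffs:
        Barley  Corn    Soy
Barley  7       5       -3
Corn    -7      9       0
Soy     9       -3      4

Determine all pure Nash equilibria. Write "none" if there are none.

For each player, find the best response to each opponent profile; mutual best responses are the pure NE.
Farm 1 against Barley: payoffs 5, -8, 3 → best response Barley.
Farm 1 against Corn: payoffs -7, 5, -1 → best response Corn.
Farm 1 against Soy: payoffs -3, 6, -4 → best response Corn.
Farm 2 against Barley: payoffs 7, 5, -3 → best response Barley.
Farm 2 against Corn: payoffs -7, 9, 0 → best response Corn.
Farm 2 against Soy: payoffs 9, -3, 4 → best response Barley.
Mutual best responses: (Barley, Barley); (Corn, Corn).

(Barley, Barley) and (Corn, Corn)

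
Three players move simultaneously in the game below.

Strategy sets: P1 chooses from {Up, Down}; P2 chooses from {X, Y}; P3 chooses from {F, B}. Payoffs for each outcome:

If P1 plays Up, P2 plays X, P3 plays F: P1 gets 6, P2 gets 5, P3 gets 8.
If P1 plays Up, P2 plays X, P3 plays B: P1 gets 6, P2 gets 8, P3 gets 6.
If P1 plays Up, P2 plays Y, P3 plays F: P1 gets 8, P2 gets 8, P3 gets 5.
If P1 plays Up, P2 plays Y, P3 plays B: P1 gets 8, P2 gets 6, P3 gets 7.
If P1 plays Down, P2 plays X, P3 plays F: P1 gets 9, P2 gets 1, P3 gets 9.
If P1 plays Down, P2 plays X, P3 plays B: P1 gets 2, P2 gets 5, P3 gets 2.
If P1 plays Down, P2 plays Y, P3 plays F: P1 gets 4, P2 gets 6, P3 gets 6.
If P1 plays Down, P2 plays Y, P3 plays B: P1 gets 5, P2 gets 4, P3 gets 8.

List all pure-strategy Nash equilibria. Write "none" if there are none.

No pure-strategy Nash equilibrium.

Check each profile: it is a Nash equilibrium iff no player can strictly gain by switching unilaterally.
(Up, X, F): P1 can switch to Down (6 → 9). Not NE.
(Up, X, B): P3 can switch to F (6 → 8). Not NE.
(Up, Y, F): P3 can switch to B (5 → 7). Not NE.
(Up, Y, B): P2 can switch to X (6 → 8). Not NE.
(Down, X, F): P2 can switch to Y (1 → 6). Not NE.
(Down, X, B): P1 can switch to Up (2 → 6). Not NE.
(Down, Y, F): P1 can switch to Up (4 → 8). Not NE.
(Down, Y, B): P1 can switch to Up (5 → 8). Not NE.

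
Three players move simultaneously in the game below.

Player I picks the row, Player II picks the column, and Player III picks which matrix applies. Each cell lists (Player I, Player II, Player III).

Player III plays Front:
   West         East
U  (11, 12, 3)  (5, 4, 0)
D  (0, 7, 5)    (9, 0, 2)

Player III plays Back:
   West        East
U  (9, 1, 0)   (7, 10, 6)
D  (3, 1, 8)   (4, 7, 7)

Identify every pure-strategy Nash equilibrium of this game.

(U, West, Front): Player I gets 11, best alternative 0; Player II gets 12, best alternative 4; Player III gets 3, best alternative 0. No profitable deviation — NE.
(U, West, Back): Player II can switch to East (1 → 10). Not NE.
(U, East, Front): Player I can switch to D (5 → 9). Not NE.
(U, East, Back): Player I gets 7, best alternative 4; Player II gets 10, best alternative 1; Player III gets 6, best alternative 0. No profitable deviation — NE.
(D, West, Front): Player I can switch to U (0 → 11). Not NE.
(D, West, Back): Player I can switch to U (3 → 9). Not NE.
(D, East, Front): Player II can switch to West (0 → 7). Not NE.
(D, East, Back): Player I can switch to U (4 → 7). Not NE.

Pure-strategy Nash equilibria: (U, West, Front) and (U, East, Back)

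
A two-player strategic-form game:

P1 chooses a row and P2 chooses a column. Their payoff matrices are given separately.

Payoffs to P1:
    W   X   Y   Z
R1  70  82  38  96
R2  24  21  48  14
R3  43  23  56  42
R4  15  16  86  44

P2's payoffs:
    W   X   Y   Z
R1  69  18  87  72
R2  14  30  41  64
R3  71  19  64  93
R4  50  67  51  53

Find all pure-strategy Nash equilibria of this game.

Mark each player's best response to every combination of opponents' strategies; a profile where every player is best-responding is a pure Nash equilibrium.
P1 against W: payoffs 70, 24, 43, 15 → best response R1.
P1 against X: payoffs 82, 21, 23, 16 → best response R1.
P1 against Y: payoffs 38, 48, 56, 86 → best response R4.
P1 against Z: payoffs 96, 14, 42, 44 → best response R1.
P2 against R1: payoffs 69, 18, 87, 72 → best response Y.
P2 against R2: payoffs 14, 30, 41, 64 → best response Z.
P2 against R3: payoffs 71, 19, 64, 93 → best response Z.
P2 against R4: payoffs 50, 67, 51, 53 → best response X.
No profile is a mutual best response for all players.

There is no pure-strategy Nash equilibrium.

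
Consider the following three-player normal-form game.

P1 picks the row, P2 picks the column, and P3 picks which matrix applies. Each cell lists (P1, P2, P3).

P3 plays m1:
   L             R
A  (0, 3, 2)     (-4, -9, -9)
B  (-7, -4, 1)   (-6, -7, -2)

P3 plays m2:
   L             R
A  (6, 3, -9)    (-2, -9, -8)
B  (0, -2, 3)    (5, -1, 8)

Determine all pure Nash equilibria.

(A, L, m1): P1 gets 0, best alternative -7; P2 gets 3, best alternative -9; P3 gets 2, best alternative -9. No profitable deviation — NE.
(A, L, m2): P3 can switch to m1 (-9 → 2). Not NE.
(A, R, m1): P2 can switch to L (-9 → 3). Not NE.
(A, R, m2): P1 can switch to B (-2 → 5). Not NE.
(B, L, m1): P1 can switch to A (-7 → 0). Not NE.
(B, L, m2): P1 can switch to A (0 → 6). Not NE.
(B, R, m1): P1 can switch to A (-6 → -4). Not NE.
(B, R, m2): P1 gets 5, best alternative -2; P2 gets -1, best alternative -2; P3 gets 8, best alternative -2. No profitable deviation — NE.

Pure-strategy Nash equilibria: (A, L, m1); (B, R, m2)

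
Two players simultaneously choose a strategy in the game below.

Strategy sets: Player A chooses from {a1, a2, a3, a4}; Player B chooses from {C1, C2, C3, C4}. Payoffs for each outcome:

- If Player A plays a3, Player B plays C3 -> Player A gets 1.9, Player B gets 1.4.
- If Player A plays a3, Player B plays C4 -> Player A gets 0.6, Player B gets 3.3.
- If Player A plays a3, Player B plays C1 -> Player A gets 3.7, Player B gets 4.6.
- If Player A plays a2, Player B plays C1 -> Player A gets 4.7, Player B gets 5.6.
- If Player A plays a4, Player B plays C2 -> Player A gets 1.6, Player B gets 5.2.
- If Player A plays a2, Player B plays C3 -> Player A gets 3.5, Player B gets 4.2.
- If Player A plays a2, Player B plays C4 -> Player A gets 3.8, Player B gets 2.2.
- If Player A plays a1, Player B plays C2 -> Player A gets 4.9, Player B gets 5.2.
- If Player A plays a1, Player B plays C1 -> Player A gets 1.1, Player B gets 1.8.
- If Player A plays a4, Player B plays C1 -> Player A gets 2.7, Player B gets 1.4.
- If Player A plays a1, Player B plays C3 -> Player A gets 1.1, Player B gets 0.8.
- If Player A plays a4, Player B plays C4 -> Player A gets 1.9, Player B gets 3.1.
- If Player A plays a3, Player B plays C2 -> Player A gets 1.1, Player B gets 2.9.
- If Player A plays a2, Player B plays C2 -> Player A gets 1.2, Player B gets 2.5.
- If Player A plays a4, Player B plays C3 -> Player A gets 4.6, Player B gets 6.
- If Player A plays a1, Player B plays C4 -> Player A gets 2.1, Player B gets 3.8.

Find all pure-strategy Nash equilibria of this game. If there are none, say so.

The pure Nash equilibria are (a1, C2), (a2, C1), (a4, C3).

(a1, C1): Player A can switch to a2 (1.1 → 4.7). Not NE.
(a1, C2): Player A gets 4.9, best alternative 1.6; Player B gets 5.2, best alternative 3.8. No profitable deviation — NE.
(a1, C3): Player A can switch to a2 (1.1 → 3.5). Not NE.
(a1, C4): Player A can switch to a2 (2.1 → 3.8). Not NE.
(a2, C1): Player A gets 4.7, best alternative 3.7; Player B gets 5.6, best alternative 4.2. No profitable deviation — NE.
(a2, C2): Player A can switch to a1 (1.2 → 4.9). Not NE.
(a2, C3): Player A can switch to a4 (3.5 → 4.6). Not NE.
(a2, C4): Player B can switch to C1 (2.2 → 5.6). Not NE.
(a3, C1): Player A can switch to a2 (3.7 → 4.7). Not NE.
(a3, C2): Player A can switch to a1 (1.1 → 4.9). Not NE.
(a3, C3): Player A can switch to a2 (1.9 → 3.5). Not NE.
(a3, C4): Player A can switch to a1 (0.6 → 2.1). Not NE.
(a4, C1): Player A can switch to a2 (2.7 → 4.7). Not NE.
(a4, C2): Player A can switch to a1 (1.6 → 4.9). Not NE.
(a4, C3): Player A gets 4.6, best alternative 3.5; Player B gets 6, best alternative 5.2. No profitable deviation — NE.
(The remaining 1 profile has a profitable deviation by the same check.)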